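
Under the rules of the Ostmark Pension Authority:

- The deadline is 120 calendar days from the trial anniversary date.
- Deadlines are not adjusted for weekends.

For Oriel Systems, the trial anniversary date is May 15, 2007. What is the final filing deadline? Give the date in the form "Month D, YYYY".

From May 15, 2007, 120 calendar days later is September 12, 2007.
September 12, 2007 falls on a Wednesday. The rules make no weekend/holiday allowance, so it remains September 12, 2007.
So the filing is due September 12, 2007.

September 12, 2007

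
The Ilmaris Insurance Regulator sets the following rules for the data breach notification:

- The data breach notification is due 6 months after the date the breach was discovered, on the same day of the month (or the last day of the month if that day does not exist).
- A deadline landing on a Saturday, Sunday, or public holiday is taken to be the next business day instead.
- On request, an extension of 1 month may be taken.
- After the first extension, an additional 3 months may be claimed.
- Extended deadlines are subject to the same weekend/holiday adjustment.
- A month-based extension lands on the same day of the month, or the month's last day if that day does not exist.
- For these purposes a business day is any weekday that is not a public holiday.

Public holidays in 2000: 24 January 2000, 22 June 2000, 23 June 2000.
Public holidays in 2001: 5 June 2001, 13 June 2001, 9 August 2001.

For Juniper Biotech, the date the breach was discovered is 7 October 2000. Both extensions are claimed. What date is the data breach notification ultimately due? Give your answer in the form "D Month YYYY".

6 months after 7 October 2000, on the same day of the month, is 7 April 2001.
7 April 2001 is a Saturday, so it moves to the next business day, 9 April 2001 (Monday).
Applying the 1 month extension: 1 month after 9 April 2001 is 9 May 2001.
9 May 2001 falls on a Wednesday, which is a business day, so no adjustment is needed.
The 3 months extension carries 9 May 2001 to 9 August 2001.
9 August 2001 is a listed holiday, so it moves to the next business day, 10 August 2001 (Friday).
So the filing is due 10 August 2001.

10 August 2001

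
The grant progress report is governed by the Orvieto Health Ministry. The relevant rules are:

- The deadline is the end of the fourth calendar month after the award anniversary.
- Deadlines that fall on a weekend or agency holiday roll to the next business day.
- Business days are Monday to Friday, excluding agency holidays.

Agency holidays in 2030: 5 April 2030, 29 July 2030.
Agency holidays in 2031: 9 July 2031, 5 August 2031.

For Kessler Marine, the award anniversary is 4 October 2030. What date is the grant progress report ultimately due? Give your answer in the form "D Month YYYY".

28 February 2031

4 months after 4 October 2030 falls in February 2031; the last day of that month is 28 February 2031.
28 February 2031 is a Friday and not a listed holiday, so it stands.
Deadline: 28 February 2031.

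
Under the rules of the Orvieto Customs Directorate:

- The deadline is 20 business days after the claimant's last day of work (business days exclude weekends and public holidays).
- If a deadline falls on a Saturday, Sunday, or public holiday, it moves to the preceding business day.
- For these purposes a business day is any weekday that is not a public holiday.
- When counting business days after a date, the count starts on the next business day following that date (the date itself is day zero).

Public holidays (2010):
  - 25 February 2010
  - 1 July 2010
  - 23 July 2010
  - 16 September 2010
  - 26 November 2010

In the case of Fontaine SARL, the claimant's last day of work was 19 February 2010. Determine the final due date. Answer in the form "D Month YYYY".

22 March 2010

Starting the day after 19 February 2010 and counting 20 business days lands on 22 March 2010.
22 March 2010 falls on a Monday, which is a business day, so no adjustment is needed.
So the filing is due 22 March 2010.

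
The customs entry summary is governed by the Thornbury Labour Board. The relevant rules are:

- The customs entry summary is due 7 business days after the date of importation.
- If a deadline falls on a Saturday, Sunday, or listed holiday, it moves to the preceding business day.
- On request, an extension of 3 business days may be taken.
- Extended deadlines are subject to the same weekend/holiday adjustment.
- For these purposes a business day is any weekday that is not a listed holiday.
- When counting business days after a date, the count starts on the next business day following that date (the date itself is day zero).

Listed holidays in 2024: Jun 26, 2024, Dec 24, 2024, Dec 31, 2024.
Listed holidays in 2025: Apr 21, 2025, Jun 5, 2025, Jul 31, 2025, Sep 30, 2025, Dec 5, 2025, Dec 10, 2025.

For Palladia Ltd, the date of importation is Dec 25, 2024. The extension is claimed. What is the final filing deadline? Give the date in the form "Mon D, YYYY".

Jan 9, 2025

7 business days after Dec 25, 2024, excluding weekends and holidays, is Jan 6, 2025.
Jan 6, 2025 (Monday) is already a business day.
Applying the 3-business-day extension: 3 business days after Jan 6, 2025 is Jan 9, 2025.
Jan 9, 2025 is a Thursday and not a listed holiday, so it stands.
Deadline: Jan 9, 2025.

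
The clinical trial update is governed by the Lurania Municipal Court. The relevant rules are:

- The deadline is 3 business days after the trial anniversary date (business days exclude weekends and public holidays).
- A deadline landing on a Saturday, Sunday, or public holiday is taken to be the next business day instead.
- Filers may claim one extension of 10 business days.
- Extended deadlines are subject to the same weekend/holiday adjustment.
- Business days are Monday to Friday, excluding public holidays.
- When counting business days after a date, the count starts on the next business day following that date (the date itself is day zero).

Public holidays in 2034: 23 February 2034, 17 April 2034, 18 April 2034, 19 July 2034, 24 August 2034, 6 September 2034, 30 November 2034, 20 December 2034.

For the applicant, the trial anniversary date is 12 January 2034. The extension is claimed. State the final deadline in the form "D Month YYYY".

31 January 2034

Starting the day after 12 January 2034 and counting 3 business days lands on 17 January 2034.
17 January 2034 is a Tuesday and not a listed holiday, so it stands.
Applying the 10-business-day extension: 10 business days after 17 January 2034 is 31 January 2034.
Since 31 January 2034 is a Tuesday and not a holiday, the date is unchanged.
Final deadline: 31 January 2034.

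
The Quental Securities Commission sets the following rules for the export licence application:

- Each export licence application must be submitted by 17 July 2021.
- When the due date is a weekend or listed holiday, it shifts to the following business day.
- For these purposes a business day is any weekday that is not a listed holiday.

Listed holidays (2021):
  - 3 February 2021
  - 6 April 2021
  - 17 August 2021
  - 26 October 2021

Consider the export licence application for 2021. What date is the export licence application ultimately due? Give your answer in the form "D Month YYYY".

The stated deadline is 17 July 2021.
17 July 2021 is a Saturday; the next business day is 19 July 2021 (Monday).
So the filing is due 19 July 2021.

19 July 2021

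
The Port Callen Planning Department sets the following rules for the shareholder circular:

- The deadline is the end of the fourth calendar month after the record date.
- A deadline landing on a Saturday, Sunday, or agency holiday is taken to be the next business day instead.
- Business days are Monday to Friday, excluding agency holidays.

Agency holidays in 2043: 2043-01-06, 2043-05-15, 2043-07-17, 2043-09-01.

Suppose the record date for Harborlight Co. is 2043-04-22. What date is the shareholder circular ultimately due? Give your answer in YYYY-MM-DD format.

2043-08-31

The fourth month after 2043-04-22 is August 2043, whose last day is 2043-08-31.
2043-08-31 is a Monday and not a listed holiday, so it stands.
The final due date is 2043-08-31.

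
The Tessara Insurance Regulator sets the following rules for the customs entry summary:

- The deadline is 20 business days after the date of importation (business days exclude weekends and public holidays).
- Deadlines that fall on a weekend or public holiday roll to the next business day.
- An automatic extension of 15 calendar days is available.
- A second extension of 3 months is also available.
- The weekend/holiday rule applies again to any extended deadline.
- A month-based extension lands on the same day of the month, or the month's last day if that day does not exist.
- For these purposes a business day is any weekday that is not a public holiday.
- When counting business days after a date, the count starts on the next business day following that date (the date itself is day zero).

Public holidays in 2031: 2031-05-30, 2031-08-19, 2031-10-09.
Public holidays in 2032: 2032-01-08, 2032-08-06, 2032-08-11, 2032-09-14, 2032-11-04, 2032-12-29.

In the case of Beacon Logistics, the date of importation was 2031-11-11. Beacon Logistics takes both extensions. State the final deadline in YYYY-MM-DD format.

2032-03-24

Starting the day after 2031-11-11 and counting 20 business days lands on 2031-12-09.
Since 2031-12-09 is a Tuesday and not a holiday, the date is unchanged.
Add the 15 calendar-day extension to 2031-12-09: 2031-12-24.
2031-12-24 is a Wednesday and not a listed holiday, so it stands.
Applying the 3 months extension: 3 months after 2031-12-24 is 2032-03-24.
Since 2032-03-24 is a Wednesday and not a holiday, the date is unchanged.
So the filing is due 2032-03-24.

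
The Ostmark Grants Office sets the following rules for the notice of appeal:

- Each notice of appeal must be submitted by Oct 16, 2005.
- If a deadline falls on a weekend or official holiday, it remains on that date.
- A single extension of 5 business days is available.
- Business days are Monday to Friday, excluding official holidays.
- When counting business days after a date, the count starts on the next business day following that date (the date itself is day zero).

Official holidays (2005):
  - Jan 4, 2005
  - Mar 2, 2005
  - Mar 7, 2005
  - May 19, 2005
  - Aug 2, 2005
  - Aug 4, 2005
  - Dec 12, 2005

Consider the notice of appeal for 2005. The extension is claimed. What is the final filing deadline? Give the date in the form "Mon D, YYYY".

The statutory due date is Oct 16, 2005.
Oct 16, 2005 is a Sunday; no weekend or holiday adjustment applies.
Applying the 5-business-day extension: 5 business days after Oct 16, 2005 is Oct 21, 2005.
Oct 21, 2005 falls on a Friday. The rules make no weekend/holiday allowance, so it remains Oct 21, 2005.
Deadline: Oct 21, 2005.

Oct 21, 2005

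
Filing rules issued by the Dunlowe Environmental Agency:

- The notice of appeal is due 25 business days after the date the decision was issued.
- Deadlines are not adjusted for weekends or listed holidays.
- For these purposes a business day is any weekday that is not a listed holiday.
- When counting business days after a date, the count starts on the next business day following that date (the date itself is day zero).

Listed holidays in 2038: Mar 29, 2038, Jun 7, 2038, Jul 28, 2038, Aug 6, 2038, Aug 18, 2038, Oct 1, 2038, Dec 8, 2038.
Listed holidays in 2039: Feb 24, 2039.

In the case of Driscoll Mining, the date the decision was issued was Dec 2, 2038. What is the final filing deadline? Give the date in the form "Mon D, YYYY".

Jan 7, 2039

Counting 25 business days after Dec 2, 2038 (skipping weekends and listed holidays) reaches Jan 7, 2039.
Jan 7, 2039 is a Friday; no weekend or holiday adjustment applies.
So the filing is due Jan 7, 2039.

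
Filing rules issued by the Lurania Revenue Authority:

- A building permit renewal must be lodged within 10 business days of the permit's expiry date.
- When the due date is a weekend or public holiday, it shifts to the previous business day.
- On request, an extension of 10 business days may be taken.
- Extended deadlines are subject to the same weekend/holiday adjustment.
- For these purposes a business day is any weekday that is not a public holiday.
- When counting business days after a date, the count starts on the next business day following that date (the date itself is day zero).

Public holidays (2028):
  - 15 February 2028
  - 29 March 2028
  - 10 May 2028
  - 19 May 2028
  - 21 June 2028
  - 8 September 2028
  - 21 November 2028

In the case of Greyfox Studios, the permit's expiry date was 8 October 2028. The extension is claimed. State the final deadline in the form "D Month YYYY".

Starting the day after 8 October 2028 and counting 10 business days lands on 20 October 2028.
20 October 2028 falls on a Friday, which is a business day, so no adjustment is needed.
Counting 10 further business days from 20 October 2028 reaches 3 November 2028.
Since 3 November 2028 is a Friday and not a holiday, the date is unchanged.
Final deadline: 3 November 2028.

3 November 2028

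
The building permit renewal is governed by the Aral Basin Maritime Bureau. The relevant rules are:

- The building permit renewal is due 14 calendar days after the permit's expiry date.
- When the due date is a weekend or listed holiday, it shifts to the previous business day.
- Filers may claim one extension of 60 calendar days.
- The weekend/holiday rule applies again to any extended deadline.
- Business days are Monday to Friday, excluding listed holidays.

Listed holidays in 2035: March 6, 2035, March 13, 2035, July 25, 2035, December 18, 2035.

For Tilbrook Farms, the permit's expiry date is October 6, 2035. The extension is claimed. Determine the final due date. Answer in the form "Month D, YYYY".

Adding 14 calendar days to October 6, 2035 gives October 20, 2035.
Because October 20, 2035 is a Saturday, the deadline becomes October 19, 2035 (Friday).
Add the 60 calendar-day extension to October 19, 2035: December 18, 2035.
Because December 18, 2035 is a listed holiday, the deadline becomes December 17, 2035 (Monday).
Deadline: December 17, 2035.

December 17, 2035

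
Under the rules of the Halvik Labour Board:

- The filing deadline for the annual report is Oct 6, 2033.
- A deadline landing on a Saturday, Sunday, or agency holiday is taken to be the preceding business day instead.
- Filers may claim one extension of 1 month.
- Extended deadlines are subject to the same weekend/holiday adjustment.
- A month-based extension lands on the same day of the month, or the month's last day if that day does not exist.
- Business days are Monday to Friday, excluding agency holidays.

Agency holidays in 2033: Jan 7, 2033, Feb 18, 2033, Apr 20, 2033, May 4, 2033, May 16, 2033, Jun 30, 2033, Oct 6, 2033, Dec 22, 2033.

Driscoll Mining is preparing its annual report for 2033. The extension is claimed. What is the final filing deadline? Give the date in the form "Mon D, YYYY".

Nov 4, 2033

The statutory due date is Oct 6, 2033.
Because Oct 6, 2033 is a listed holiday, the deadline becomes Oct 5, 2033 (Wednesday).
The 1 month extension carries Oct 5, 2033 to Nov 5, 2033.
Because Nov 5, 2033 is a Saturday, the deadline becomes Nov 4, 2033 (Friday).
Final deadline: Nov 4, 2033.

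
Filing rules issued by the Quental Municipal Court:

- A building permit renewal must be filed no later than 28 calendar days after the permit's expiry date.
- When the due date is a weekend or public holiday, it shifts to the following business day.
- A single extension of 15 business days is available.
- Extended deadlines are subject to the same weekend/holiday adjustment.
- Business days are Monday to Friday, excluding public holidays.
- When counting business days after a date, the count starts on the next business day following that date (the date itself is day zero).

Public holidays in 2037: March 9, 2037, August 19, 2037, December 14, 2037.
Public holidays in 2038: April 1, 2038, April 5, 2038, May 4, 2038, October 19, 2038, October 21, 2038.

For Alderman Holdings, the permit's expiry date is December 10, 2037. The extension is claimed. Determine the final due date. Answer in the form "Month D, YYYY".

Adding 28 calendar days to December 10, 2037 gives January 7, 2038.
January 7, 2038 (Thursday) is already a business day.
The 15-business-day extension runs from January 7, 2038 to January 28, 2038.
January 28, 2038 (Thursday) is already a business day.
Deadline: January 28, 2038.

January 28, 2038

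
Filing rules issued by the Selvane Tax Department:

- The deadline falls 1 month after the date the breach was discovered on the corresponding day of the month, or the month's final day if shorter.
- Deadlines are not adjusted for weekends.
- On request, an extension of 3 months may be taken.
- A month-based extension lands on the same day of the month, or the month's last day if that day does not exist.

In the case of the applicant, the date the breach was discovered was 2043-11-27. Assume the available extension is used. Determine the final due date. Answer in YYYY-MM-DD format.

Moving 1 month forward from 2043-11-27 on the corresponding day gives 2043-12-27.
2043-12-27 falls on a Sunday. The rules make no weekend/holiday allowance, so it remains 2043-12-27.
The 3 months extension carries 2043-12-27 to 2044-03-27.
No adjustment is made for weekends or holidays, so 2044-03-27 stands.
Deadline: 2044-03-27.

2044-03-27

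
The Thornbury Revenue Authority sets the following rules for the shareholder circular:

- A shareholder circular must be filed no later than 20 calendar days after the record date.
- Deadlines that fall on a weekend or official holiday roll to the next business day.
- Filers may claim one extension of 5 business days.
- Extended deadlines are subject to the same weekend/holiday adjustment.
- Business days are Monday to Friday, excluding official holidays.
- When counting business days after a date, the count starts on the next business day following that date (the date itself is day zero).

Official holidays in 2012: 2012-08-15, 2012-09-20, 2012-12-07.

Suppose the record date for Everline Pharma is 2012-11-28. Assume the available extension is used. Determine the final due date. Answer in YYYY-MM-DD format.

Adding 20 calendar days to 2012-11-28 gives 2012-12-18.
2012-12-18 (Tuesday) is already a business day.
The 5-business-day extension runs from 2012-12-18 to 2012-12-25.
2012-12-25 falls on a Tuesday, which is a business day, so no adjustment is needed.
Deadline: 2012-12-25.

2012-12-25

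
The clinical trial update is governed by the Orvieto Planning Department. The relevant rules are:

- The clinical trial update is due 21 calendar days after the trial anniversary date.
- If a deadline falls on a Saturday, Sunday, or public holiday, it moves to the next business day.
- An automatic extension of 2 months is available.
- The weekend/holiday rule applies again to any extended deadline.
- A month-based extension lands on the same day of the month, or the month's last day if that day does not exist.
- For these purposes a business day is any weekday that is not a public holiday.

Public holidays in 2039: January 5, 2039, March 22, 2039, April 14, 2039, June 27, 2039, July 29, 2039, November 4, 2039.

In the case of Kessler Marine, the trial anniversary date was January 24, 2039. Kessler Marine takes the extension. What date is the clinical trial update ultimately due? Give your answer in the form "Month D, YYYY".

April 15, 2039

Adding 21 calendar days to January 24, 2039 gives February 14, 2039.
February 14, 2039 is a Monday and not a listed holiday, so it stands.
Add 2 months to February 14, 2039: April 14, 2039.
April 14, 2039 is a listed holiday; the next business day is April 15, 2039 (Friday).
The final due date is April 15, 2039.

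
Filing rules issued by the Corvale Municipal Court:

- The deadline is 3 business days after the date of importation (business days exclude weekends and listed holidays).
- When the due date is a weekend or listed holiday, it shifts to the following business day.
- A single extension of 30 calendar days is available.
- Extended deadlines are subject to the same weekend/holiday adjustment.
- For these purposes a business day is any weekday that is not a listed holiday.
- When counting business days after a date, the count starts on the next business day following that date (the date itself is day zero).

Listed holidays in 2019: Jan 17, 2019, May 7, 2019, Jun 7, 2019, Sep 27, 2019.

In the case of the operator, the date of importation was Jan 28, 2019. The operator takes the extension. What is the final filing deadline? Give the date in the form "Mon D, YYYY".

Starting the day after Jan 28, 2019 and counting 3 business days lands on Jan 31, 2019.
Since Jan 31, 2019 is a Thursday and not a holiday, the date is unchanged.
Applying the 30-calendar-day extension: Jan 31, 2019 + 30 days = Mar 2, 2019.
Mar 2, 2019 is a Saturday; the next business day is Mar 4, 2019 (Monday).
Deadline: Mar 4, 2019.

Mar 4, 2019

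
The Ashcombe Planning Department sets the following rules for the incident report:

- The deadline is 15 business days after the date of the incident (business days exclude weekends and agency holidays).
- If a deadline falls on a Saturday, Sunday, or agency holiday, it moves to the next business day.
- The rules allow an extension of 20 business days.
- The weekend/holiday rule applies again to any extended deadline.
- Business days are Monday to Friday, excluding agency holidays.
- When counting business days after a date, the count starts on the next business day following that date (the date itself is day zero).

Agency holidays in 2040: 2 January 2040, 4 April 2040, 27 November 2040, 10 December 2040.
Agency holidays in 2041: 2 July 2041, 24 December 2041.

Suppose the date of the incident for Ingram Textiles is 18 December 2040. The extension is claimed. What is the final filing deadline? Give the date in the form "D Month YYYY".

5 February 2041

Starting the day after 18 December 2040 and counting 15 business days lands on 8 January 2041.
8 January 2041 falls on a Tuesday, which is a business day, so no adjustment is needed.
Applying the 20-business-day extension: 20 business days after 8 January 2041 is 5 February 2041.
5 February 2041 falls on a Tuesday, which is a business day, so no adjustment is needed.
Final deadline: 5 February 2041.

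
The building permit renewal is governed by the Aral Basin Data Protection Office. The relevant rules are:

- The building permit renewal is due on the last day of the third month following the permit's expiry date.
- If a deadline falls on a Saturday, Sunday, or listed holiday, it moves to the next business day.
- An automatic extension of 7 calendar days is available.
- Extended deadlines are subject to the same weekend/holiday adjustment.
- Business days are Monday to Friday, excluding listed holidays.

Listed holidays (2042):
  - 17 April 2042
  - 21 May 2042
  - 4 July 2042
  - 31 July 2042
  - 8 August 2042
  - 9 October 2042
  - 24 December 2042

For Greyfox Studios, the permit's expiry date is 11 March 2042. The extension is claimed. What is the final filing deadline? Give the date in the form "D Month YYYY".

The third month after 11 March 2042 is June 2042, whose last day is 30 June 2042.
Since 30 June 2042 is a Monday and not a holiday, the date is unchanged.
Applying the 7-calendar-day extension: 30 June 2042 + 7 days = 7 July 2042.
7 July 2042 falls on a Monday, which is a business day, so no adjustment is needed.
The final due date is 7 July 2042.

7 July 2042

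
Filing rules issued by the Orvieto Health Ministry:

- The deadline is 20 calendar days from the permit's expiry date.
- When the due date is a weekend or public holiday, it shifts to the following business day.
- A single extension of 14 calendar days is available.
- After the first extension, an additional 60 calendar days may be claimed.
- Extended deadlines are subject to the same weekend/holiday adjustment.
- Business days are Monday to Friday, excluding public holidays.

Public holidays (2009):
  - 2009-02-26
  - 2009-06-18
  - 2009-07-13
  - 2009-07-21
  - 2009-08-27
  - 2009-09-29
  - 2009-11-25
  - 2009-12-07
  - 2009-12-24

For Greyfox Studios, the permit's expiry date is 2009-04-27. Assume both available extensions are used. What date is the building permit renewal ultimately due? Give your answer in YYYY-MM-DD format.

From 2009-04-27, 20 calendar days later is 2009-05-17.
Because 2009-05-17 is a Sunday, the deadline becomes 2009-05-18 (Monday).
The 14-calendar-day extension moves the deadline from 2009-05-18 to 2009-06-01.
2009-06-01 (Monday) is already a business day.
Add the 60 calendar-day extension to 2009-06-01: 2009-07-31.
2009-07-31 (Friday) is already a business day.
So the filing is due 2009-07-31.

2009-07-31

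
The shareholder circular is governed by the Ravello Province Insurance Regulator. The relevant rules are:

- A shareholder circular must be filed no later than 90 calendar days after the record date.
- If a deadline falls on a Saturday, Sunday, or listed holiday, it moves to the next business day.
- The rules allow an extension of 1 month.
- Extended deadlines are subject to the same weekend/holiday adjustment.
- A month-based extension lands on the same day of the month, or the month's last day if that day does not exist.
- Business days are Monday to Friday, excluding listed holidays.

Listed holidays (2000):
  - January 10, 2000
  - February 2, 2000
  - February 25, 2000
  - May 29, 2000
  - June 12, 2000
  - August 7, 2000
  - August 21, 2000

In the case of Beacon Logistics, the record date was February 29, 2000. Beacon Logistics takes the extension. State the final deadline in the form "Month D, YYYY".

Trigger date February 29, 2000 + 90 calendar days = May 29, 2000.
May 29, 2000 is a listed holiday, so it moves to the next business day, May 30, 2000 (Tuesday).
Applying the 1 month extension: 1 month after May 30, 2000 is June 30, 2000.
Since June 30, 2000 is a Friday and not a holiday, the date is unchanged.
The final due date is June 30, 2000.

June 30, 2000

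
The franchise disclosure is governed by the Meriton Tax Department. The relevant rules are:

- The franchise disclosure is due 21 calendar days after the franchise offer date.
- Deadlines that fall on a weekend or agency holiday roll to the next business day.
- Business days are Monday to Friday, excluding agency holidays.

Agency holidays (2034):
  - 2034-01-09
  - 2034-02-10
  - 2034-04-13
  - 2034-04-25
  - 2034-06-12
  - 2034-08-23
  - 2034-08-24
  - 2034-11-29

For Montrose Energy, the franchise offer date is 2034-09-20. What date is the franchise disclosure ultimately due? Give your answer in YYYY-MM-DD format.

2034-10-11

Adding 21 calendar days to 2034-09-20 gives 2034-10-11.
2034-10-11 (Wednesday) is already a business day.
Deadline: 2034-10-11.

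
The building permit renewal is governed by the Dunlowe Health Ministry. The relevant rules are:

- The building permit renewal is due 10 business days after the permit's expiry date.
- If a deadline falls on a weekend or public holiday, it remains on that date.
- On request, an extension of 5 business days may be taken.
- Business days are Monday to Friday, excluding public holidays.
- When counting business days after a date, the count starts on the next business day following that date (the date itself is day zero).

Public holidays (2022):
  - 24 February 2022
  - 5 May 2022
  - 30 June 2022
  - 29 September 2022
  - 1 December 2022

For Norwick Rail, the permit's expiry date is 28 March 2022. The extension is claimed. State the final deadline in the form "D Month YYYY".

18 April 2022

10 business days after 28 March 2022, excluding weekends and holidays, is 11 April 2022.
No adjustment is made for weekends or holidays, so 11 April 2022 stands.
The 5-business-day extension runs from 11 April 2022 to 18 April 2022.
18 April 2022 falls on a Monday. The rules make no weekend/holiday allowance, so it remains 18 April 2022.
Deadline: 18 April 2022.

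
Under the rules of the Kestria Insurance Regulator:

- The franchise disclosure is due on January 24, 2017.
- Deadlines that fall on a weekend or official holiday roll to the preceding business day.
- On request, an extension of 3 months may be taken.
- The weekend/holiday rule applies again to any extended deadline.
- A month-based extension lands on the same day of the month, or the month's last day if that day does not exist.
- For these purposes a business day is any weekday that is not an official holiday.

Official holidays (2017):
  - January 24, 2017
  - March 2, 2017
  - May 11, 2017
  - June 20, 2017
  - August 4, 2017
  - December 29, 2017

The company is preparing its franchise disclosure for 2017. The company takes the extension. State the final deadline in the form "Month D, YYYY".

April 21, 2017

The statutory due date is January 24, 2017.
January 24, 2017 is a listed holiday, so it moves to the preceding business day, January 23, 2017 (Monday).
The 3 months extension carries January 23, 2017 to April 23, 2017.
April 23, 2017 is a Sunday; the preceding business day is April 21, 2017 (Friday).
Final deadline: April 21, 2017.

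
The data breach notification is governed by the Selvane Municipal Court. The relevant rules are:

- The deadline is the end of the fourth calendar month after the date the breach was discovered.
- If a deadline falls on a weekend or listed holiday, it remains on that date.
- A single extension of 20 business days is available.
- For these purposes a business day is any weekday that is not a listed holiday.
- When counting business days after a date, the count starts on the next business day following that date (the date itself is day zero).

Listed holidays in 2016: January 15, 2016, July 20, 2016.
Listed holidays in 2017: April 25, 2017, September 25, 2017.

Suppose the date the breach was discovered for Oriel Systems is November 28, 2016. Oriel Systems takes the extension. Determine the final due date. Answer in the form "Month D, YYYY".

4 months after November 28, 2016 is March 2017; that month ends on March 31, 2017.
No adjustment is made for weekends or holidays, so March 31, 2017 stands.
Counting 20 further business days from March 31, 2017 reaches May 1, 2017.
May 1, 2017 is a Monday; no weekend or holiday adjustment applies.
Final deadline: May 1, 2017.

May 1, 2017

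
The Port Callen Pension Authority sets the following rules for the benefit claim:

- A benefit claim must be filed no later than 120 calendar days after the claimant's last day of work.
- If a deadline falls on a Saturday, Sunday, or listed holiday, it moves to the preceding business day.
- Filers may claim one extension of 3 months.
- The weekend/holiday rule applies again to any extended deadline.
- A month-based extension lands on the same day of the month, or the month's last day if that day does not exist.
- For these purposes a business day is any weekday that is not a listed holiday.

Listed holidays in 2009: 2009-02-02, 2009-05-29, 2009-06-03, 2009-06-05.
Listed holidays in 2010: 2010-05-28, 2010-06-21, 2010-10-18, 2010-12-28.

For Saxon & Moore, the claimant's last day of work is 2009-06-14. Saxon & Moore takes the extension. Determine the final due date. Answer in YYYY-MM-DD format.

2010-01-12

Adding 120 calendar days to 2009-06-14 gives 2009-10-12.
Since 2009-10-12 is a Monday and not a holiday, the date is unchanged.
The 3 months extension carries 2009-10-12 to 2010-01-12.
2010-01-12 is a Tuesday and not a listed holiday, so it stands.
So the filing is due 2010-01-12.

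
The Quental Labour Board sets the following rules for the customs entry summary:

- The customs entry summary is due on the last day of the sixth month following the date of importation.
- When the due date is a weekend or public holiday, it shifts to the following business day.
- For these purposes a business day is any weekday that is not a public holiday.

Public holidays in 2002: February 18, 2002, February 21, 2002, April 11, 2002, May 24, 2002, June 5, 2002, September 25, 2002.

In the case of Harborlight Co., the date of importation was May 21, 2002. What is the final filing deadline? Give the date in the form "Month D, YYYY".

December 2, 2002

6 months after May 21, 2002 is November 2002; that month ends on November 30, 2002.
November 30, 2002 is a Saturday; the next business day is December 2, 2002 (Monday).
The final due date is December 2, 2002.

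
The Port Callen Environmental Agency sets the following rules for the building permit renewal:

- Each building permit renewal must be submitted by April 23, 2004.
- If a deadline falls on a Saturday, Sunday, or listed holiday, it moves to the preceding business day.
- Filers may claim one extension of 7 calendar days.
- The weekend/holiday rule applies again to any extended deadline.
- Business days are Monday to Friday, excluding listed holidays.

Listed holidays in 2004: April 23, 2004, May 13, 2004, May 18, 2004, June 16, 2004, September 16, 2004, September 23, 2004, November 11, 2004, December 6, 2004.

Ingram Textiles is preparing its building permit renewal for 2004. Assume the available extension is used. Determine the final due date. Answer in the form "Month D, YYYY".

Start from the fixed due date, April 23, 2004.
April 23, 2004 is a listed holiday, so it moves to the preceding business day, April 22, 2004 (Thursday).
With the 7-day extension, April 22, 2004 becomes April 29, 2004.
April 29, 2004 is a Thursday and not a listed holiday, so it stands.
Deadline: April 29, 2004.

April 29, 2004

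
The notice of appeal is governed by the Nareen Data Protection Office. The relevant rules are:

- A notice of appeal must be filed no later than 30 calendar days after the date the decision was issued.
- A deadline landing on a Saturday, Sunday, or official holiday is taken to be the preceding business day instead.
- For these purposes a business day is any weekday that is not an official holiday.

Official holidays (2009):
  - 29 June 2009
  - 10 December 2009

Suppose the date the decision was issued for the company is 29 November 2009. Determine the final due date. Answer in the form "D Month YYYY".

29 December 2009

30 calendar days after 29 November 2009 is 29 December 2009.
29 December 2009 is a Tuesday and not a listed holiday, so it stands.
Deadline: 29 December 2009.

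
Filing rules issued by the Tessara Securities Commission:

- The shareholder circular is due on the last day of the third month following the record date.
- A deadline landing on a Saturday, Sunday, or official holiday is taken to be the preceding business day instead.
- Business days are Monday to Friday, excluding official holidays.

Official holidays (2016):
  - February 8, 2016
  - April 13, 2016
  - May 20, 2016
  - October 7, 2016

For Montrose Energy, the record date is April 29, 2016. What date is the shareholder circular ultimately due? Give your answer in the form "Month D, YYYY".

July 29, 2016

3 months after April 29, 2016 falls in July 2016; the last day of that month is July 31, 2016.
July 31, 2016 falls on a Sunday. Rolling to the preceding business day gives July 29, 2016, a Friday.
The final due date is July 29, 2016.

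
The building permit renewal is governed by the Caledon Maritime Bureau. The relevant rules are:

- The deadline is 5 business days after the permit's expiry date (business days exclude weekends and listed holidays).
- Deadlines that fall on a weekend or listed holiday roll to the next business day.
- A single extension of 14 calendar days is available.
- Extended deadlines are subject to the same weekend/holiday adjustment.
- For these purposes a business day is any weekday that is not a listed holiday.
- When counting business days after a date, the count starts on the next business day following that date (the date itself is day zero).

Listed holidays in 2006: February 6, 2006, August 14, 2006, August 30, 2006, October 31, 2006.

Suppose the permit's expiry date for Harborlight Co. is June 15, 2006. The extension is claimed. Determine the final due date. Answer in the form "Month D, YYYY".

July 6, 2006

Counting 5 business days after June 15, 2006 (skipping weekends and listed holidays) reaches June 22, 2006.
Since June 22, 2006 is a Thursday and not a holiday, the date is unchanged.
The 14-calendar-day extension moves the deadline from June 22, 2006 to July 6, 2006.
July 6, 2006 is a Thursday and not a listed holiday, so it stands.
Final deadline: July 6, 2006.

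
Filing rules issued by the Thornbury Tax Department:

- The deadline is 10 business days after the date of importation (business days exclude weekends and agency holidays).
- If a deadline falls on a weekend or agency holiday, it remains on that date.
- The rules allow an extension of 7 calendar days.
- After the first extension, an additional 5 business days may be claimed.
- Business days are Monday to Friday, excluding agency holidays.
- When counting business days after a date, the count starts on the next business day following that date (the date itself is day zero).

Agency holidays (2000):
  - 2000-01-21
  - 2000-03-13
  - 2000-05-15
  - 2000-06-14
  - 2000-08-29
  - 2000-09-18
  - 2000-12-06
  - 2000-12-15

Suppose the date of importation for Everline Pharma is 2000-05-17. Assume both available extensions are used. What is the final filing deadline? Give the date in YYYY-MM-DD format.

Counting 10 business days after 2000-05-17 (skipping weekends and listed holidays) reaches 2000-05-31.
2000-05-31 falls on a Wednesday. The rules make no weekend/holiday allowance, so it remains 2000-05-31.
Add the 7 calendar-day extension to 2000-05-31: 2000-06-07.
No adjustment is made for weekends or holidays, so 2000-06-07 stands.
Counting 5 further business days from 2000-06-07 reaches 2000-06-15.
2000-06-15 is a Thursday; no weekend or holiday adjustment applies.
The final due date is 2000-06-15.

2000-06-15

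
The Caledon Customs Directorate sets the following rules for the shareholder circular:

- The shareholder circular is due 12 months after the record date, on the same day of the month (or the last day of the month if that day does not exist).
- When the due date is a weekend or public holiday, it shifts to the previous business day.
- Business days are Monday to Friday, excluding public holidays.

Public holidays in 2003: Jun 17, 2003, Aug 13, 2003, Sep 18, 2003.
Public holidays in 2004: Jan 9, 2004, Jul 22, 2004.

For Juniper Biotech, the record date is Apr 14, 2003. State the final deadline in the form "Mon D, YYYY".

Moving 12 months forward from Apr 14, 2003 on the corresponding day gives Apr 14, 2004.
Apr 14, 2004 (Wednesday) is already a business day.
Deadline: Apr 14, 2004.

Apr 14, 2004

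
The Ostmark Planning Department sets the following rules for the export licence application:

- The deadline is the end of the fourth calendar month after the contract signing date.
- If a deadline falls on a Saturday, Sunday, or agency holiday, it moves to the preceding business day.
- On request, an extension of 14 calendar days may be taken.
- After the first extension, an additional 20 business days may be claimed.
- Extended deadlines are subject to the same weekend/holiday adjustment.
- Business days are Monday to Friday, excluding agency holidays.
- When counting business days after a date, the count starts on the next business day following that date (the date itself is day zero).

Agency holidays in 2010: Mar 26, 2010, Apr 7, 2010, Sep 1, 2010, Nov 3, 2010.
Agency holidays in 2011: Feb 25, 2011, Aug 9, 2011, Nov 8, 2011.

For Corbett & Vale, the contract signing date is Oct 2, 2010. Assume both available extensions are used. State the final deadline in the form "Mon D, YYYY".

4 months after Oct 2, 2010 falls in February 2011; the last day of that month is Feb 28, 2011.
Feb 28, 2011 is a Monday and not a listed holiday, so it stands.
Applying the 14-calendar-day extension: Feb 28, 2011 + 14 days = Mar 14, 2011.
Since Mar 14, 2011 is a Monday and not a holiday, the date is unchanged.
Applying the 20-business-day extension: 20 business days after Mar 14, 2011 is Apr 11, 2011.
Apr 11, 2011 falls on a Monday, which is a business day, so no adjustment is needed.
The final due date is Apr 11, 2011.

Apr 11, 2011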